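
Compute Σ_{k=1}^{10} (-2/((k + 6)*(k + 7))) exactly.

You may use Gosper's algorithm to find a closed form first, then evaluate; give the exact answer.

Σ = -20/119

Compute t_(k+1)/t_k: get (k + 6)/(k + 8).
So A=k + 6 and B=k + 8, with C=1.
Solve (k + 6)·f(k+1) − (k + 7)·f(k) = 1.
From deg A=1, deg B=1, deg C=0: d=1.
Solving with deg f ≤ 1: f(k) = k/6.
Then R = B(k−1)f/C = k*(k + 7)/6, so s_k = R(k)·t_k = -k/(3*k + 18).
s_(k+1) − s_k = -2/(k**2 + 13*k + 42) = t_k.
Evaluate s at k=11 and k=1: -11/51 and -1/21; difference -20/119.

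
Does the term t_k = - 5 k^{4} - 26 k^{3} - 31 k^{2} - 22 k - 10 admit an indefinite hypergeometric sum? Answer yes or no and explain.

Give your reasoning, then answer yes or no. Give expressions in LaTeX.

The ratio is (5*k**4 + 46*k**3 + 139*k**2 + 182*k + 94)/(5*k**4 + 26*k**3 + 31*k**2 + 22*k + 10).
A = 1, B = 1, C = k**4 + 26*k**3/5 + 31*k**2/5 + 22*k/5 + 2.
f must satisfy (1)·f(k+1) − (1)·f(k) = k**4 + 26*k**3/5 + 31*k**2/5 + 22*k/5 + 2.
Bound: deg f ≤ 5.
Solving with deg f ≤ 5: f(k) = k*(k**4 + 4*k**3 - k**2 + 2*k + 4)/5.
So s_k = (B(k−1)f/C)·t_k = (k*(k**4 + 4*k**3 - k**2 + 2*k + 4)/(5*k**4 + 26*k**3 + 31*k**2 + 22*k + 10))·t_k = k*(-k**4 - 4*k**3 + k**2 - 2*k - 4).
Check: Δs_k = -5*k**4 - 26*k**3 - 31*k**2 - 22*k - 10. ✓

Yes. s_k = k \left(- k^{4} - 4 k^{3} + k^{2} - 2 k - 4\right).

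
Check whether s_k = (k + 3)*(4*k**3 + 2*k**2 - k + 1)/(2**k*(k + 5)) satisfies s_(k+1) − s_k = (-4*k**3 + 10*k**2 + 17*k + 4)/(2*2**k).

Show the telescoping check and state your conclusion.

s_(k+1) = (k + 4)*(-k + 4*(k + 1)**3 + 2*(k + 1)**2)/(2*2**k*(k + 6))
s_(k+1) − s_k = (-4*k**5 - 26*k**4 + 43*k**3 + 365*k**2 + 372*k + 84)/(2*2**k*(k**2 + 11*k + 30))
(s_(k+1) − s_k) − t_k = (4*k**4 + 18*k**3 - 63*k**2 - 91*k - 18)/(2**k*(k**2 + 11*k + 30))

Invalid: residual (4*k**4 + 18*k**3 - 63*k**2 - 91*k - 18)/(2**k*(k**2 + 11*k + 30)) ≠ 0.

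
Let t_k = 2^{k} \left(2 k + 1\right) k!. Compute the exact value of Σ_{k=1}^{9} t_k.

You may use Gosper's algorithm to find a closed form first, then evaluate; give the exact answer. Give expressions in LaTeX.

t_(k+1)/t_k = 2*(k + 1)*(2*k + 3)/(2*k + 1).
Gosper form: A/B · C(k+1)/C(k) with A=2*k + 2, B=1, C=k + 1/2.
Set up (2*k + 2)·f(k+1) − (1)·f(k) − (k + 1/2) = 0.
deg f ≤ 0 (via 1,0,1).
Match coefficients ⇒ f(k) = 1/2.
Get s_k = R·t_k = 2**k*factorial(k) with R(k) = B(k−1)f(k)/C(k) = 1/(2*k + 1).
Check: Δs_k = 2**k*(2*k + 1)*factorial(k). ✓
Σ_(k=1)^(9) t_k = s_(10) − s_(1) = 3715891200 − (2) = 3715891198.

Σ = 3715891198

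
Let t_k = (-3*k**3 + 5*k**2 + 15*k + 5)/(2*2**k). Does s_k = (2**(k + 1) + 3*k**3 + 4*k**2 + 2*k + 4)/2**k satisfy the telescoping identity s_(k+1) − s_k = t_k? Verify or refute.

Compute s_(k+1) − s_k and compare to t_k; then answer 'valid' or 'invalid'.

s_(k+1) = (4*2**k + 3*k**3 + 13*k**2 + 19*k + 13)/(2*2**k)
s_(k+1) − s_k = (-3*k**3 + 5*k**2 + 15*k + 5)/(2*2**k)
(s_(k+1) − s_k) − t_k = 0

valid (s_(k+1) − s_k reduces to t_k)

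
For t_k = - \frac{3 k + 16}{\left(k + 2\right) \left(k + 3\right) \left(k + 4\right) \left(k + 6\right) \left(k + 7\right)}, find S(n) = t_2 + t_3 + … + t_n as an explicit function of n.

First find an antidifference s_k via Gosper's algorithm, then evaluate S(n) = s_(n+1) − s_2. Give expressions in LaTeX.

S(n) = \frac{- n^{3} - 14 n^{2} - 61 n + 76}{160 \left(n^{3} + 14 n^{2} + 61 n + 84\right)}

Step 1: r(k) = (k + 2)*(k + 6)*(3*k + 19)/((k + 5)*(k + 8)*(3*k + 16)).
Gosper form: A/B · C(k+1)/C(k) with A=k + 2, B=k + 8, C=k**2 + 31*k/3 + 80/3.
Solve (k + 2)·f(k+1) − (k + 7)·f(k) = k**2 + 31*k/3 + 80/3.
Bound: deg f ≤ 5.
Match coefficients ⇒ f(k) = k*(k + 4)*(k + 5)*(k**2 + 11*k + 36)/108.
So s_k = (B(k−1)f/C)·t_k = (k*(k + 4)*(k + 7)*(k**2 + 11*k + 36)/(36*(3*k + 16)))·t_k = k*(-k**2 - 11*k - 36)/(36*(k**3 + 11*k**2 + 36*k + 36)).
Verify: (-3*k - 16)/(k**5 + 22*k**4 + 185*k**3 + 740*k**2 + 1404*k + 1008) matches t_k.
s_(n+1) = (-n**3 - 14*n**2 - 61*n - 48)/(36*(n**3 + 14*n**2 + 61*n + 84)) and s_(2) = -31/1440, so S(n) = (-n**3 - 14*n**2 - 61*n + 76)/(160*(n**3 + 14*n**2 + 61*n + 84)).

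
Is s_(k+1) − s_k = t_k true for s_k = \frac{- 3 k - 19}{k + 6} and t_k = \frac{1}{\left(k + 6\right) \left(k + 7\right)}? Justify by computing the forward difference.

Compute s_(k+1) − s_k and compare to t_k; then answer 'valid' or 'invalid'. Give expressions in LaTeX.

valid; difference matches t_k

s_(k+1) = (-3*k - 22)/(k + 7)
s_(k+1) − s_k = 1/(k**2 + 13*k + 42)
(s_(k+1) − s_k) − t_k = 0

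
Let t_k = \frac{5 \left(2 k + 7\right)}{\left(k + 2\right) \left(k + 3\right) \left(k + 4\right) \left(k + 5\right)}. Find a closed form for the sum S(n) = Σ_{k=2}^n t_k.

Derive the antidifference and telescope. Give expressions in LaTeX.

S(n) = \frac{5 \left(n^{2} + 8 n - 9\right)}{24 \left(n^{2} + 8 n + 15\right)}

r(k) = (k + 2)*(2*k + 9)/((k + 6)*(2*k + 7)) after simplifying.
Factor: A=k + 2; B=k + 6; C=k + 7/2.
Set up (k + 2)·f(k+1) − (k + 5)·f(k) − (k + 7/2) = 0.
d = 3 from the (1,1,1) case.
Match coefficients ⇒ f(k) = k*(k + 3)*(k + 6)/16.
Then R = B(k−1)f/C = k*(k + 3)*(k + 5)*(k + 6)/(8*(2*k + 7)), so s_k = R(k)·t_k = 5*k*(k + 6)/(8*(k**2 + 6*k + 8)).
s_(k+1) − s_k = 5*(2*k + 7)/(k**4 + 14*k**3 + 71*k**2 + 154*k + 120) = t_k.
s_(n+1) = 5*(n**2 + 8*n + 7)/(8*(n**2 + 8*n + 15)) and s_(2) = 5/12, so S(n) = 5*(n**2 + 8*n - 9)/(24*(n**2 + 8*n + 15)).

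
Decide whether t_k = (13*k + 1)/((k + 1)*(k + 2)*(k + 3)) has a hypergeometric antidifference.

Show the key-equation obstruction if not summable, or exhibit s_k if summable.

The ratio is (k + 1)*(13*k + 14)/((k + 4)*(13*k + 1)).
Factor: A=k + 1; B=k + 4; C=k + 1/13.
Solve (k + 1)·f(k+1) − (k + 3)·f(k) = k + 1/13.
Bound: deg f ≤ 2.
Match coefficients ⇒ f(k) = k*(7*k - 5)/26.
So s_k = (B(k−1)f/C)·t_k = (k*(k + 3)*(7*k - 5)/(2*(13*k + 1)))·t_k = k*(7*k - 5)/(2*(k + 1)*(k + 2)).
Verify: (13*k + 1)/(k**3 + 6*k**2 + 11*k + 6) matches t_k.

Yes. s_k = k*(7*k - 5)/(2*(k + 1)*(k + 2)).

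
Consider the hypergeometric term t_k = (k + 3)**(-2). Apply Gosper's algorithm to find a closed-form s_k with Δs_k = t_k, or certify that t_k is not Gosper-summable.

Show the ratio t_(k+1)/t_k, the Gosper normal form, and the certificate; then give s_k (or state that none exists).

not Gosper-summable; s_k does not exist

Ratio r(k) = (k + 3)**2/(k + 4)**2.
A = k**2 + 6*k + 9, B = k**2 + 8*k + 16, C = 1.
f must satisfy (k**2 + 6*k + 9)·f(k+1) − (k**2 + 6*k + 9)·f(k) = 1.
Bound: deg f ≤ 0.
Write f(k) = c0. Then LHS − RHS = -1, requiring -1 = 0: contradictory. No certificate.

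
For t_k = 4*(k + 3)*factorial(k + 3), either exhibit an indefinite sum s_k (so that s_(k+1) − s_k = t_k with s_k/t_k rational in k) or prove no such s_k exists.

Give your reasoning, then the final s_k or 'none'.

The ratio is (k + 4)**2/(k + 3).
Factor: A=k + 4; B=1; C=k + 3.
Need (k + 4)·f(k+1) − (1)·f(k) = k + 3.
deg f ≤ 0 (via 1,0,1).
Match coefficients ⇒ f(k) = 1.
R(k) = B(k−1)·f(k)/C(k) = 1/(k + 3); s_k = R·t_k = 4*factorial(k + 3).
s_(k+1) − s_k = 4*(k + 3)*factorial(k + 3) = t_k.

s_k = 4*factorial(k + 3)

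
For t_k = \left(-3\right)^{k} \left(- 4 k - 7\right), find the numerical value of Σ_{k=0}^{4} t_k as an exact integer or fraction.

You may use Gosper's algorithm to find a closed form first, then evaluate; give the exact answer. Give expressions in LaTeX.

The ratio is 3*(-4*k - 11)/(4*k + 7).
So A=-3 and B=1, with C=k + 7/4.
Solve (-3)·f(k+1) − (1)·f(k) = k + 7/4.
Degrees (0,0,1) ⇒ d ≤ 1.
Solve for f: f(k) = -(k + 1)/4 (degree 1 ≤ 1).
Certificate R = B(k−1)f/C = -(k + 1)/(4*k + 7) gives s_k = (-3)**k*(k + 1).
Δs = (-3)**k*(-4*k - 7), as required.
Telescoping: Σ = s_(5) − s_(0) = -1458 − (1) = -1459.

Σ = -1459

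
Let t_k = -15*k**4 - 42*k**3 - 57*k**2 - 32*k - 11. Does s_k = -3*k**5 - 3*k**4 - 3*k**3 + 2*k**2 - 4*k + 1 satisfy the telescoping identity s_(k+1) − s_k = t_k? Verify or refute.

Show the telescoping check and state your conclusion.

valid; difference matches t_k

s_(k+1) = -3*k**5 - 18*k**4 - 45*k**3 - 55*k**2 - 36*k - 10
s_(k+1) − s_k = -15*k**4 - 42*k**3 - 57*k**2 - 32*k - 11
(s_(k+1) − s_k) − t_k = 0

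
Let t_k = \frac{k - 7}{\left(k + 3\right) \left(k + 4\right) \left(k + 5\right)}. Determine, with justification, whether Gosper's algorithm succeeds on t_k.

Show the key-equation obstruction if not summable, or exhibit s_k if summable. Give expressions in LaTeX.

r(k) = (k - 6)*(k + 3)/((k - 7)*(k + 6)) after simplifying.
A = k + 3, B = k + 6, C = k - 7.
Set up (k + 3)·f(k+1) − (k + 5)·f(k) − (k - 7) = 0.
Bound: deg f ≤ 2.
A polynomial solution: f(k) = -k*(k + 13)/6.
Certificate R = B(k−1)f/C = -k*(k + 5)*(k + 13)/(6*(k - 7)) gives s_k = k*(-k - 13)/(6*(k + 3)*(k + 4)).
Check: Δs_k = (k - 7)/(k**3 + 12*k**2 + 47*k + 60). ✓

Yes. s_k = \frac{k \left(- k - 13\right)}{6 \left(k + 3\right) \left(k + 4\right)}.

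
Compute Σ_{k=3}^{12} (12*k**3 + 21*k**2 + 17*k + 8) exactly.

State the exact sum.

t_(k+1)/t_k = (12*k**3 + 57*k**2 + 95*k + 58)/(12*k**3 + 21*k**2 + 17*k + 8).
So A=1 and B=1, with C=k**3 + 7*k**2/4 + 17*k/12 + 2/3.
Solve (1)·f(k+1) − (1)·f(k) = k**3 + 7*k**2/4 + 17*k/12 + 2/3.
Degrees (0,0,3) ⇒ d ≤ 4.
Coefficient equations give f(k) = k*(k + 1)*(3*k**2 - 2*k + 3)/12.
R(k) = B(k−1)·f(k)/C(k) = k*(3*k**2 - 2*k + 3)/(12*k**2 + 9*k + 8); s_k = R·t_k = k*(3*k**3 + k**2 + k + 3).
Δs = 12*k**3 + 21*k**2 + 17*k + 8, as required.
Evaluate s at k=13 and k=3: 88088 and 288; difference 87800.

Σ = 87800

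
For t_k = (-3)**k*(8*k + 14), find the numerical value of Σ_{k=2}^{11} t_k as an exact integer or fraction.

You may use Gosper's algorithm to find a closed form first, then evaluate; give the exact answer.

Ratio r(k) = 3*(-4*k - 11)/(4*k + 7).
Factor: A=-3; B=1; C=k + 7/4.
Set up (-3)·f(k+1) − (1)·f(k) − (k + 7/4) = 0.
deg f ≤ 1 (via 0,0,1).
Coefficient equations give f(k) = -(k + 1)/4.
Certificate R = B(k−1)f/C = -(k + 1)/(4*k + 7) gives s_k = -2*(-3)**k*(k + 1).
Δs = (-3)**k*(8*k + 14), as required.
Telescoping: Σ = s_(12) − s_(2) = -13817466 − (-54) = -13817412.

Σ = -13817412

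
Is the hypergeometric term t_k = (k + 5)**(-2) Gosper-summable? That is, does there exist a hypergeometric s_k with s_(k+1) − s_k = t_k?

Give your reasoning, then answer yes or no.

The ratio is (k + 5)**2/(k + 6)**2.
Normal form (A,B,C) = (k**2 + 10*k + 25, k**2 + 12*k + 36, 1).
Need (k**2 + 10*k + 25)·f(k+1) − (k**2 + 10*k + 25)·f(k) = 1.
Degrees (2,2,0) ⇒ d ≤ 0.
Put f(k) = c0: A·f(k+1) − B(k−1)·f(k) − C = -1; need -1 = 0 — inconsistent ⇒ no f, not summable.

No; the coefficient equations for f are inconsistent.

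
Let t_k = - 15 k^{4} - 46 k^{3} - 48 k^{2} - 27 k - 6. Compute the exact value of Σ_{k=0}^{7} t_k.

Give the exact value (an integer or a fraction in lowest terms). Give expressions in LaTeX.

Σ = -113728

The ratio is (15*k**4 + 106*k**3 + 276*k**2 + 321*k + 142)/(15*k**4 + 46*k**3 + 48*k**2 + 27*k + 6).
Gosper form: A/B · C(k+1)/C(k) with A=1, B=1, C=k**4 + 46*k**3/15 + 16*k**2/5 + 9*k/5 + 2/5.
Key eq: (1)·f(k+1) = (1)·f(k) + (k**4 + 46*k**3/15 + 16*k**2/5 + 9*k/5 + 2/5).
d = 5 from the (0,0,4) case.
Solve for f: f(k) = k**2*(3*k**3 + 4*k**2 - 2*k + 1)/15 (degree 5 ≤ 5).
Get s_k = R·t_k = k**2*(-3*k**3 - 4*k**2 + 2*k - 1) with R(k) = B(k−1)f(k)/C(k) = k**2*(3*k**3 + 4*k**2 - 2*k + 1)/(15*k**4 + 46*k**3 + 48*k**2 + 27*k + 6).
Verify: -15*k**4 - 46*k**3 - 48*k**2 - 27*k - 6 matches t_k.
Σ_(k=0)^(7) t_k = s_(8) − s_(0) = -113728 − (0) = -113728.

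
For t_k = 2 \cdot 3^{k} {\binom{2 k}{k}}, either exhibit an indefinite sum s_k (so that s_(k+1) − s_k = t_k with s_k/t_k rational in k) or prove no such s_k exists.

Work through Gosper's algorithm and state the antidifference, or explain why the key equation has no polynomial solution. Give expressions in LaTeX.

Ratio r(k) = 6*(2*k + 1)/(k + 1).
Factor: A=12*k + 6; B=k + 1; C=1.
f must satisfy (12*k + 6)·f(k+1) − (k)·f(k) = 1.
Bound: deg f ≤ -1.
deg f ≤ -1 is impossible — no certificate.

not Gosper-summable; s_k does not exist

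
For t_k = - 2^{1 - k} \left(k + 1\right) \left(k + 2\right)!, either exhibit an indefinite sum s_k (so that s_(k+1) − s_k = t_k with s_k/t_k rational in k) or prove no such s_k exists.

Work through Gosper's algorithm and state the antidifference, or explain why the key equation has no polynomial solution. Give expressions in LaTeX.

s_k = - 2^{2 - k} \left(k + 2\right)!

The ratio is (k + 2)*(k + 3)/(2*(k + 1)).
Gosper form: A/B · C(k+1)/C(k) with A=k/2 + 3/2, B=1, C=k + 1.
Need (k/2 + 3/2)·f(k+1) − (1)·f(k) = k + 1.
From deg A=1, deg B=0, deg C=1: d=0.
Coefficient equations give f(k) = 2.
Then R = B(k−1)f/C = 2/(k + 1), so s_k = R(k)·t_k = -2**(2 - k)*factorial(k + 2).
s_(k+1) − s_k = -2**(1 - k)*(k + 1)*factorial(k + 2) = t_k.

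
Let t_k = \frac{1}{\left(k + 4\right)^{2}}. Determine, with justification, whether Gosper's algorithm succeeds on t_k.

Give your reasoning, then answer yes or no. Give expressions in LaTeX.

Compute t_(k+1)/t_k: get (k + 4)**2/(k + 5)**2.
Normal form (A,B,C) = (k**2 + 8*k + 16, k**2 + 10*k + 25, 1).
Need (k**2 + 8*k + 16)·f(k+1) − (k**2 + 8*k + 16)·f(k) = 1.
Bound: deg f ≤ 0.
Write f(k) = c0. Then LHS − RHS = -1, requiring -1 = 0: contradictory. No certificate.

No; the coefficient equations for f are inconsistent.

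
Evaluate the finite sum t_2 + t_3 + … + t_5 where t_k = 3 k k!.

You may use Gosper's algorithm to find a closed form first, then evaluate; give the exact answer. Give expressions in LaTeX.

Step 1: r(k) = (k + 1)**2/k.
Factor: A=k + 1; B=1; C=k.
Need (k + 1)·f(k+1) − (1)·f(k) = k.
deg f ≤ 0 (via 1,0,1).
Solving with deg f ≤ 0: f(k) = 1.
Get s_k = R·t_k = 3*factorial(k) with R(k) = B(k−1)f(k)/C(k) = 1/k.
s_(k+1) − s_k = 3*k*factorial(k) = t_k.
Evaluate s at k=6 and k=2: 2160 and 6; difference 2154.

Σ = 2154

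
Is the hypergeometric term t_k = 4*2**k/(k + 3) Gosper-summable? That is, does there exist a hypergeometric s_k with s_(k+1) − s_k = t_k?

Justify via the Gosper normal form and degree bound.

Compute t_(k+1)/t_k: get 2*(k + 3)/(k + 4).
A = 2*k + 6, B = k + 4, C = 1.
Key eq: (2*k + 6)·f(k+1) = (k + 3)·f(k) + (1).
From deg A=1, deg B=1, deg C=0: d=-1.
Bound -1 < 0, so the key equation has no polynomial solution.

No; the degree bound rules out any f.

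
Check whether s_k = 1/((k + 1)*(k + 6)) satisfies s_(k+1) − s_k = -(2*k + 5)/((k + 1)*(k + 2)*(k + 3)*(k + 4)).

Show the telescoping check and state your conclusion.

s_(k+1) = 1/((k + 2)*(k + 7))
s_(k+1) − s_k = 2*(-k - 4)/(k**4 + 16*k**3 + 83*k**2 + 152*k + 84)
(s_(k+1) − s_k) − t_k = 3*(3*k**2 + 23*k + 38)/(k**6 + 23*k**5 + 207*k**4 + 925*k**3 + 2144*k**2 + 2412*k + 1008)

Invalid: residual 3*(3*k**2 + 23*k + 38)/(k**6 + 23*k**5 + 207*k**4 + 925*k**3 + 2144*k**2 + 2412*k + 1008) ≠ 0.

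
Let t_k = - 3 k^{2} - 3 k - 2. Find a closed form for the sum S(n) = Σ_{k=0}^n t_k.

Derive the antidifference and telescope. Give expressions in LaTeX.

S(n) = - n^{3} - 3 n^{2} - 4 n - 2

Step 1: r(k) = (3*k**2 + 9*k + 8)/(3*k**2 + 3*k + 2).
Gosper form: A/B · C(k+1)/C(k) with A=1, B=1, C=k**2 + k + 2/3.
Key eq: (1)·f(k+1) = (1)·f(k) + (k**2 + k + 2/3).
Degrees (0,0,2) ⇒ d ≤ 3.
Match coefficients ⇒ f(k) = k*(k**2 + 1)/3.
So s_k = (B(k−1)f/C)·t_k = (k*(k**2 + 1)/(3*k**2 + 3*k + 2))·t_k = -k**3 - k.
Check: Δs_k = k**3 - (k + 1)**3 - 1. ✓
Evaluate: s_(n+1) = -n**3 - 3*n**2 - 4*n - 2; subtract s_(0) = 0 ⇒ S(n) = -n**3 - 3*n**2 - 4*n - 2.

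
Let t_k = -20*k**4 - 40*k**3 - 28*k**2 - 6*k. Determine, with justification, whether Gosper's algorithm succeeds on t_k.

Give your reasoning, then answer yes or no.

Yes. s_k = k*(-4*k**4 + 4*k**2 + k - 1).

Compute t_(k+1)/t_k: get (10*k**4 + 60*k**3 + 134*k**2 + 131*k + 47)/(k*(10*k**3 + 20*k**2 + 14*k + 3)).
Normal form (A,B,C) = (1, 1, k**4 + 2*k**3 + 7*k**2/5 + 3*k/10).
Solve (1)·f(k+1) − (1)·f(k) = k**4 + 2*k**3 + 7*k**2/5 + 3*k/10.
Bound: deg f ≤ 5.
Coefficient equations give f(k) = k*(k - 1)*(4*k**3 + 4*k**2 - 1)/20.
So s_k = (B(k−1)f/C)·t_k = ((k - 1)*(4*k**3 + 4*k**2 - 1)/(2*(10*k**3 + 20*k**2 + 14*k + 3)))·t_k = k*(-4*k**4 + 4*k**2 + k - 1).
s_(k+1) − s_k = 2*k*(-10*k**3 - 20*k**2 - 14*k - 3) = t_k.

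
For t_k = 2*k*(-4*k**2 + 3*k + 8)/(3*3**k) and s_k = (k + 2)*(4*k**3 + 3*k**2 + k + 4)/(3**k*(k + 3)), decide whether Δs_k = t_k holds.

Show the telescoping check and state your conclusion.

s_(k+1) = (k + 3)*(k + 4*(k + 1)**3 + 3*(k + 1)**2 + 5)/(3*3**k*(k + 4))
s_(k+1) − s_k = (-8*k**5 - 42*k**4 - 8*k**3 + 159*k**2 + 147*k + 12)/(3*3**k*(k**2 + 7*k + 12))
(s_(k+1) − s_k) − t_k = (8*k**4 + 30*k**3 - 25*k**2 - 45*k + 12)/(3*3**k*(k**2 + 7*k + 12))

Invalid: residual (8*k**4 + 30*k**3 - 25*k**2 - 45*k + 12)/(3*3**k*(k**2 + 7*k + 12)) ≠ 0.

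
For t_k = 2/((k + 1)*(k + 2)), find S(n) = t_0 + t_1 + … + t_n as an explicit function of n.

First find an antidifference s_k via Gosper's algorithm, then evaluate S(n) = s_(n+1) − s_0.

S(n) = 2*(n + 1)/(n + 2)

r(k) = (k + 1)/(k + 3) after simplifying.
A = k + 1, B = k + 3, C = 1.
Set up (k + 1)·f(k+1) − (k + 2)·f(k) − (1) = 0.
deg f ≤ 1 (via 1,1,0).
Solve for f: f(k) = k (degree 1 ≤ 1).
R(k) = B(k−1)·f(k)/C(k) = k*(k + 2); s_k = R·t_k = 2*k/(k + 1).
s_(k+1) − s_k = 2/(k**2 + 3*k + 2) = t_k.
Σ_(k=0)^n t_k = s_(n+1) − s_(0) = (2*(n + 1)/(n + 2)) − (0), i.e. 2*(n + 1)/(n + 2).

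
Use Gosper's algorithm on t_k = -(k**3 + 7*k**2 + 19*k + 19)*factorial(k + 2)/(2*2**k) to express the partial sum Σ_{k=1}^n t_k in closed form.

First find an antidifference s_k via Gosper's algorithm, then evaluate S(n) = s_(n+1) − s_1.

The ratio is (k**4 + 13*k**3 + 66*k**2 + 154*k + 138)/(2*(k**3 + 7*k**2 + 19*k + 19)).
Take A(k)=k/2 + 3/2, B(k)=1, C(k)=k**3 + 7*k**2 + 19*k + 19.
Need (k/2 + 3/2)·f(k+1) − (1)·f(k) = k**3 + 7*k**2 + 19*k + 19.
From deg A=1, deg B=0, deg C=3: d=2.
Match coefficients ⇒ f(k) = 2*(k + 2)**2.
Get s_k = R·t_k = -(k + 2)**2*factorial(k + 2)/2**k with R(k) = B(k−1)f(k)/C(k) = 2*(k + 2)**2/(k**3 + 7*k**2 + 19*k + 19).
Verify: -(k**3 + 7*k**2 + 19*k + 19)*factorial(k + 2)/(2*2**k) matches t_k.
Σ_(k=1)^n t_k = s_(n+1) − s_(1) = (-2**(-n - 1)*(n + 3)**2*factorial(n + 3)) − (-27), i.e. (54*2**n - n**5*factorial(n) - 12*n**4*factorial(n) - 56*n**3*factorial(n) - 126*n**2*factorial(n) - 135*n*factorial(n) - 54*factorial(n))/(2*2**n).

S(n) = (54*2**n - n**5*factorial(n) - 12*n**4*factorial(n) - 56*n**3*factorial(n) - 126*n**2*factorial(n) - 135*n*factorial(n) - 54*factorial(n))/(2*2**n)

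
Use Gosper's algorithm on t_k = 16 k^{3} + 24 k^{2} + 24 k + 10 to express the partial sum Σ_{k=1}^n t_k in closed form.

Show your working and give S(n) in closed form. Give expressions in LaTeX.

Compute t_(k+1)/t_k: get (8*k**3 + 36*k**2 + 60*k + 37)/(8*k**3 + 12*k**2 + 12*k + 5).
A = 1, B = 1, C = k**3 + 3*k**2/2 + 3*k/2 + 5/8.
f must satisfy (1)·f(k+1) − (1)·f(k) = k**3 + 3*k**2/2 + 3*k/2 + 5/8.
Degrees (0,0,3) ⇒ d ≤ 4.
Solve for f: f(k) = k*(2*k**3 + 2*k + 1)/8 (degree 4 ≤ 4).
Then R = B(k−1)f/C = k*(2*k**3 + 2*k + 1)/(8*k**3 + 12*k**2 + 12*k + 5), so s_k = R(k)·t_k = 2*k*(2*k**3 + 2*k + 1).
Check: Δs_k = 16*k**3 + 24*k**2 + 24*k + 10. ✓
s_(n+1) = 4*n**4 + 16*n**3 + 28*n**2 + 26*n + 10 and s_(1) = 10, so S(n) = 2*n*(2*n**3 + 8*n**2 + 14*n + 13).

S(n) = 2 n \left(2 n^{3} + 8 n^{2} + 14 n + 13\right)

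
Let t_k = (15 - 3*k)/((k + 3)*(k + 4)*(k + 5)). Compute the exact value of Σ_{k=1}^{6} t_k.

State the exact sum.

Σ = 9/55

Compute t_(k+1)/t_k: get (k - 4)*(k + 3)/((k - 5)*(k + 6)).
A = k + 3, B = k + 6, C = k - 5.
Solve (k + 3)·f(k+1) − (k + 5)·f(k) = k - 5.
deg f ≤ 2 (via 1,1,1).
Solving with deg f ≤ 2: f(k) = -k*(k + 19)/12.
R(k) = B(k−1)·f(k)/C(k) = -k*(k + 5)*(k + 19)/(12*(k - 5)); s_k = R·t_k = k*(k + 19)/(4*(k + 3)*(k + 4)).
Δs = 3*(5 - k)/(k**3 + 12*k**2 + 47*k + 60), as required.
Σ_(k=1)^(6) t_k = s_(7) − s_(1) = 91/220 − (1/4) = 9/55.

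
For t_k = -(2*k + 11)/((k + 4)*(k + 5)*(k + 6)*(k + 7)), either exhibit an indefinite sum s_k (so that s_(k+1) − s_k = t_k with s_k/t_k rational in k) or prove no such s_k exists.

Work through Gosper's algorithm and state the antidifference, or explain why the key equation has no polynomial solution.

s_k = k*(-k - 10)/(24*(k**2 + 10*k + 24))

Compute t_(k+1)/t_k: get (k + 4)*(2*k + 13)/((k + 8)*(2*k + 11)).
So A=k + 4 and B=k + 8, with C=k + 11/2.
Need (k + 4)·f(k+1) − (k + 7)·f(k) = k + 11/2.
Degrees (1,1,1) ⇒ d ≤ 3.
Solve for f: f(k) = k*(k + 5)*(k + 10)/48 (degree 3 ≤ 3).
Get s_k = R·t_k = k*(-k - 10)/(24*(k**2 + 10*k + 24)) with R(k) = B(k−1)f(k)/C(k) = k*(k + 5)*(k + 7)*(k + 10)/(24*(2*k + 11)).
Δs = (-2*k - 11)/(k**4 + 22*k**3 + 179*k**2 + 638*k + 840), as required.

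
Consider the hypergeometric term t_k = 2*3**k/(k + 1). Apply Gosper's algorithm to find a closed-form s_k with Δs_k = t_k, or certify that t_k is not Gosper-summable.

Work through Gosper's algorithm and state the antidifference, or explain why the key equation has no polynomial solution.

none (Gosper's algorithm certifies no s_k)

The ratio is 3*(k + 1)/(k + 2).
A = 3*k + 3, B = k + 2, C = 1.
Key eq: (3*k + 3)·f(k+1) = (k + 1)·f(k) + (1).
From deg A=1, deg B=1, deg C=0: d=-1.
Negative degree bound (-1): no f exists, t_k not Gosper-summable.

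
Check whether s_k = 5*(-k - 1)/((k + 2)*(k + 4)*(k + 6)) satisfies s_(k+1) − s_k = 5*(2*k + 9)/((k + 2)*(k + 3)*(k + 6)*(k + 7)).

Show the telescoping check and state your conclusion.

Invalid: residual 45*(-k**2 - 9*k - 19)/(k**6 + 27*k**5 + 295*k**4 + 1665*k**3 + 5104*k**2 + 8028*k + 5040) ≠ 0.

s_(k+1) = 5*(-k - 2)/((k + 3)*(k + 5)*(k + 7))
s_(k+1) − s_k = 5*(2*k**3 + 18*k**2 + 40*k + 9)/(k**6 + 27*k**5 + 295*k**4 + 1665*k**3 + 5104*k**2 + 8028*k + 5040)
(s_(k+1) − s_k) − t_k = 45*(-k**2 - 9*k - 19)/(k**6 + 27*k**5 + 295*k**4 + 1665*k**3 + 5104*k**2 + 8028*k + 5040)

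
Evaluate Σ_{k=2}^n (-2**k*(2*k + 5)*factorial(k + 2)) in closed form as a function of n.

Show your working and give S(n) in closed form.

S(n) = -2*2**n*factorial(n + 3) + 96

Step 1: r(k) = 2*(k + 3)*(2*k + 7)/(2*k + 5).
Factor: A=2*k + 6; B=1; C=k + 5/2.
Need (2*k + 6)·f(k+1) − (1)·f(k) = k + 5/2.
d = 0 from the (1,0,1) case.
Solving with deg f ≤ 0: f(k) = 1/2.
Get s_k = R·t_k = -2**k*factorial(k + 2) with R(k) = B(k−1)f(k)/C(k) = 1/(2*k + 5).
Check: Δs_k = -2**k*(2*k + 5)*factorial(k + 2). ✓
s_(n+1) = -2**(n + 1)*factorial(n + 3) and s_(2) = -96, so S(n) = -2*2**n*factorial(n + 3) + 96.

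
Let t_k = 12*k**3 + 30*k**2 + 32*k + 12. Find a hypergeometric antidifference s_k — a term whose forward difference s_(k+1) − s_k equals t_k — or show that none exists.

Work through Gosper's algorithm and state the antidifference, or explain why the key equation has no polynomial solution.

s_k = k*(3*k**3 + 4*k**2 + 4*k + 1)

The ratio is (6*k**3 + 33*k**2 + 64*k + 43)/(6*k**3 + 15*k**2 + 16*k + 6).
Normal form (A,B,C) = (1, 1, k**3 + 5*k**2/2 + 8*k/3 + 1).
Need (1)·f(k+1) − (1)·f(k) = k**3 + 5*k**2/2 + 8*k/3 + 1.
From deg A=0, deg B=0, deg C=3: d=4.
Match coefficients ⇒ f(k) = k*(3*k + 1)*(k**2 + k + 1)/12.
So s_k = (B(k−1)f/C)·t_k = (k*(3*k + 1)*(k**2 + k + 1)/(2*(6*k**3 + 15*k**2 + 16*k + 6)))·t_k = k*(3*k**3 + 4*k**2 + 4*k + 1).
s_(k+1) − s_k = 12*k**3 + 30*k**2 + 32*k + 12 = t_k.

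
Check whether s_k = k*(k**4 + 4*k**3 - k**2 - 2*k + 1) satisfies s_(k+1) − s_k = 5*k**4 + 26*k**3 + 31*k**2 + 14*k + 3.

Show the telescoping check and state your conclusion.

s_(k+1) = k**5 + 9*k**4 + 25*k**3 + 29*k**2 + 15*k + 3
s_(k+1) − s_k = 5*k**4 + 26*k**3 + 31*k**2 + 14*k + 3
(s_(k+1) − s_k) − t_k = 0

Valid: the claim telescopes to t_k.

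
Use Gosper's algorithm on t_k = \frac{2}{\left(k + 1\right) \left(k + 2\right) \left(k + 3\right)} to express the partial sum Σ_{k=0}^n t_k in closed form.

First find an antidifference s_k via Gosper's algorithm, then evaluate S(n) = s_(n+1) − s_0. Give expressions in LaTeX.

t_(k+1)/t_k = (k + 1)/(k + 4).
So A=k + 1 and B=k + 4, with C=1.
Need (k + 1)·f(k+1) − (k + 3)·f(k) = 1.
d = 2 from the (1,1,0) case.
A polynomial solution: f(k) = k*(k + 3)/4.
Get s_k = R·t_k = k*(k + 3)/(2*(k + 1)*(k + 2)) with R(k) = B(k−1)f(k)/C(k) = k*(k + 3)**2/4.
Verify: 2/(k**3 + 6*k**2 + 11*k + 6) matches t_k.
Evaluate: s_(n+1) = (n**2 + 5*n + 4)/(2*(n**2 + 5*n + 6)); subtract s_(0) = 0 ⇒ S(n) = (n**2 + 5*n + 4)/(2*(n**2 + 5*n + 6)).

S(n) = \frac{n^{2} + 5 n + 4}{2 \left(n^{2} + 5 n + 6\right)}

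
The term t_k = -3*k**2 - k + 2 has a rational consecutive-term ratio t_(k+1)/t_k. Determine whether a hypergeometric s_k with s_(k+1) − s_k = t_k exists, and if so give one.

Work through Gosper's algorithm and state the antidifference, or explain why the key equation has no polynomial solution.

Ratio r(k) = (k + 3*(k + 1)**2 - 1)/(3*k**2 + k - 2).
A = 1, B = 1, C = k**2 + k/3 - 2/3.
Need (1)·f(k+1) − (1)·f(k) = k**2 + k/3 - 2/3.
Degrees (0,0,2) ⇒ d ≤ 3.
Coefficient equations give f(k) = k*(k - 2)*(k + 1)/3.
R(k) = B(k−1)·f(k)/C(k) = k*(k - 2)/(3*k - 2); s_k = R·t_k = k*(-k**2 + k + 2).
Verify: -3*k**2 - k + 2 matches t_k.

s_k = k*(-k**2 + k + 2)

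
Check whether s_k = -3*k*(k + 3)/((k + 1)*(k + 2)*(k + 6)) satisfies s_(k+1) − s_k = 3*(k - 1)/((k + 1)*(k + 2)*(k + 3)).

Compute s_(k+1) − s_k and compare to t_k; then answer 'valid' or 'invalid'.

Invalid: residual 18*(-k**2 - 4*k + 3)/(k**5 + 19*k**4 + 131*k**3 + 401*k**2 + 540*k + 252) ≠ 0.

s_(k+1) = -3*(k + 1)*(k + 4)/((k + 2)*(k + 3)*(k + 7))
s_(k+1) − s_k = 3*(k**3 + 6*k**2 + 5*k - 24)/(k**5 + 19*k**4 + 131*k**3 + 401*k**2 + 540*k + 252)
(s_(k+1) − s_k) − t_k = 18*(-k**2 - 4*k + 3)/(k**5 + 19*k**4 + 131*k**3 + 401*k**2 + 540*k + 252)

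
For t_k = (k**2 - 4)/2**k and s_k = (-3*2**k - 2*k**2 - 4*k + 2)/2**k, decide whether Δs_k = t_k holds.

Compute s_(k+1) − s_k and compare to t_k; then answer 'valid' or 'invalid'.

s_(k+1) = (-3*2**k - k**2 - 4*k - 2)/2**k
s_(k+1) − s_k = (k**2 - 4)/2**k
(s_(k+1) − s_k) − t_k = 0

valid; difference matches t_k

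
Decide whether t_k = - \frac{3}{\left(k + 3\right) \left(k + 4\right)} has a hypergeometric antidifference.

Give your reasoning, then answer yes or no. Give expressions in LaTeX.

t_(k+1)/t_k = (k + 3)/(k + 5).
Normal form (A,B,C) = (k + 3, k + 5, 1).
Need (k + 3)·f(k+1) − (k + 4)·f(k) = 1.
deg f ≤ 1 (via 1,1,0).
Solving with deg f ≤ 1: f(k) = k/3.
Then R = B(k−1)f/C = k*(k + 4)/3, so s_k = R(k)·t_k = -k/(k + 3).
Verify: -3/(k**2 + 7*k + 12) matches t_k.

Yes. s_k = - \frac{k}{k + 3}.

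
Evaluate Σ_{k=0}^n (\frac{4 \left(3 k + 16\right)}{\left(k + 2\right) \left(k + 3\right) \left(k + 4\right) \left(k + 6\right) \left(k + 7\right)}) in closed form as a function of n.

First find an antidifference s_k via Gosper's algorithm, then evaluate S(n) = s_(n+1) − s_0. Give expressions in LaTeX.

Step 1: r(k) = (k + 2)*(k + 6)*(3*k + 19)/((k + 5)*(k + 8)*(3*k + 16)).
A = k + 2, B = k + 8, C = k**2 + 31*k/3 + 80/3.
Need (k + 2)·f(k+1) − (k + 7)·f(k) = k**2 + 31*k/3 + 80/3.
d = 5 from the (1,1,2) case.
Solve for f: f(k) = k*(k + 4)*(k + 5)*(k**2 + 11*k + 36)/108 (degree 5 ≤ 5).
R(k) = B(k−1)·f(k)/C(k) = k*(k + 4)*(k + 7)*(k**2 + 11*k + 36)/(36*(3*k + 16)); s_k = R·t_k = k*(k**2 + 11*k + 36)/(9*(k**3 + 11*k**2 + 36*k + 36)).
Check: Δs_k = 4*(3*k + 16)/(k**5 + 22*k**4 + 185*k**3 + 740*k**2 + 1404*k + 1008). ✓
Telescope: S(n) = s_(n+1) − s_(0) = (n**3 + 14*n**2 + 61*n + 48)/(9*(n**3 + 14*n**2 + 61*n + 84)) − (0) = (n**3 + 14*n**2 + 61*n + 48)/(9*(n**3 + 14*n**2 + 61*n + 84)).

S(n) = \frac{n^{3} + 14 n^{2} + 61 n + 48}{9 \left(n^{3} + 14 n^{2} + 61 n + 84\right)}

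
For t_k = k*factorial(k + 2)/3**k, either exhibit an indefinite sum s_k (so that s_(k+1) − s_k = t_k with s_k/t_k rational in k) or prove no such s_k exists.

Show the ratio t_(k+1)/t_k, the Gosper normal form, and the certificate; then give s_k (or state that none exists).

s_k = 3**(1 - k)*factorial(k + 2)

t_(k+1)/t_k = (k + 1)*(k + 3)/(3*k).
So A=k/3 + 1 and B=1, with C=k.
Set up (k/3 + 1)·f(k+1) − (1)·f(k) − (k) = 0.
deg f ≤ 0 (via 1,0,1).
Solve for f: f(k) = 3 (degree 0 ≤ 0).
Get s_k = R·t_k = 3**(1 - k)*factorial(k + 2) with R(k) = B(k−1)f(k)/C(k) = 3/k.
Verify: k*factorial(k + 2)/3**k matches t_k.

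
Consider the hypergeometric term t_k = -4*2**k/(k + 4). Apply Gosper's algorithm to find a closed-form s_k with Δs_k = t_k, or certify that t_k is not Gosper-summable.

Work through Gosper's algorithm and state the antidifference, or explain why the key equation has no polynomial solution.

none — t_k is not Gosper-summable

Step 1: r(k) = 2*(k + 4)/(k + 5).
Normal form (A,B,C) = (2*k + 8, k + 5, 1).
Need (2*k + 8)·f(k+1) − (k + 4)·f(k) = 1.
Degrees (1,1,0) ⇒ d ≤ -1.
deg f ≤ -1 is impossible — no certificate.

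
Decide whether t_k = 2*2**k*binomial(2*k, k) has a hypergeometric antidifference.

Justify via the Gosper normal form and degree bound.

t_(k+1)/t_k = 4*(2*k + 1)/(k + 1).
Normal form (A,B,C) = (8*k + 4, k + 1, 1).
Set up (8*k + 4)·f(k+1) − (k)·f(k) − (1) = 0.
Bound: deg f ≤ -1.
Bound -1 < 0, so the key equation has no polynomial solution.

No; the degree bound rules out any f.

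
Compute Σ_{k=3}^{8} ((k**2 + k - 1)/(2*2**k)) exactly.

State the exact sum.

Σ = 1233/512

r(k) = (k + (k + 1)**2)/(2*(k**2 + k - 1)) after simplifying.
Gosper form: A/B · C(k+1)/C(k) with A=1/2, B=1, C=k**2 + k - 1.
Set up (1/2)·f(k+1) − (1)·f(k) − (k**2 + k - 1) = 0.
From deg A=0, deg B=0, deg C=2: d=2.
Coefficient equations give f(k) = -2*(k**2 + 3*k + 3).
Then R = B(k−1)f/C = -2*(k**2 + 3*k + 3)/(k**2 + k - 1), so s_k = R(k)·t_k = (-k**2 - 3*k - 3)/2**k.
Verify: (k**2 + k - 1)/(2*2**k) matches t_k.
Evaluate s at k=9 and k=3: -111/512 and -21/8; difference 1233/512.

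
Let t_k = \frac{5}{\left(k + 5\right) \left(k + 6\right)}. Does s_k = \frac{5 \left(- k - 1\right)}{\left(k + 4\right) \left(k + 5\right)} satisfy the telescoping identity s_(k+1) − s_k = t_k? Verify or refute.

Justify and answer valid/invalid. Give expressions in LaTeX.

Invalid: residual - \frac{30}{k^{3} + 15 k^{2} + 74 k + 120} ≠ 0.

s_(k+1) = 5*(-k - 2)/((k + 5)*(k + 6))
s_(k+1) − s_k = 5*(k - 2)/(k**3 + 15*k**2 + 74*k + 120)
(s_(k+1) − s_k) − t_k = -30/(k**3 + 15*k**2 + 74*k + 120)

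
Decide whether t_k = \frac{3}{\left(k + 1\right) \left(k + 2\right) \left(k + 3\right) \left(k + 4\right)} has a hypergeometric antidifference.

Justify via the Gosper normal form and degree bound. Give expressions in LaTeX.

t_(k+1)/t_k = (k + 1)/(k + 5).
So A=k + 1 and B=k + 5, with C=1.
Solve (k + 1)·f(k+1) − (k + 4)·f(k) = 1.
Degrees (1,1,0) ⇒ d ≤ 3.
Solve for f: f(k) = k*(k**2 + 6*k + 11)/18 (degree 3 ≤ 3).
So s_k = (B(k−1)f/C)·t_k = (k*(k + 4)*(k**2 + 6*k + 11)/18)·t_k = k*(k**2 + 6*k + 11)/(6*(k + 1)*(k + 2)*(k + 3)).
Verify: 3/(k**4 + 10*k**3 + 35*k**2 + 50*k + 24) matches t_k.

Yes. s_k = \frac{k \left(k^{2} + 6 k + 11\right)}{6 \left(k + 1\right) \left(k + 2\right) \left(k + 3\right)}.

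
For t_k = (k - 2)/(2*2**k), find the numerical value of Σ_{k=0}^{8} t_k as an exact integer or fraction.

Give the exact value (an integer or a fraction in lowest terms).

t_(k+1)/t_k = (k - 1)/(2*(k - 2)).
Take A(k)=1/2, B(k)=1, C(k)=k - 2.
Need (1/2)·f(k+1) − (1)·f(k) = k - 2.
Degrees (0,0,1) ⇒ d ≤ 1.
Solve for f: f(k) = -2*(k - 1) (degree 1 ≤ 1).
R(k) = B(k−1)·f(k)/C(k) = -2*(k - 1)/(k - 2); s_k = R·t_k = (1 - k)/2**k.
Check: Δs_k = (k - 2)/(2*2**k). ✓
Evaluate s at k=9 and k=0: -1/64 and 1; difference -65/64.

Σ = -65/64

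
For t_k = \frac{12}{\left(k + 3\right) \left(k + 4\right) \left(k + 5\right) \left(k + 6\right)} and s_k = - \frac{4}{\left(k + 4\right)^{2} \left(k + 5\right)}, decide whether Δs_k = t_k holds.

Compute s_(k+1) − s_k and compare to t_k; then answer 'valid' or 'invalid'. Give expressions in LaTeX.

s_(k+1) = -4/((k + 5)**2*(k + 6))
s_(k+1) − s_k = 4*(3*k + 14)/(k**5 + 24*k**4 + 229*k**3 + 1086*k**2 + 2560*k + 2400)
(s_(k+1) − s_k) − t_k = 8*(-2*k - 9)/(k**6 + 27*k**5 + 301*k**4 + 1773*k**3 + 5818*k**2 + 10080*k + 7200)

Invalid: residual \frac{8 \left(- 2 k - 9\right)}{k^{6} + 27 k^{5} + 301 k^{4} + 1773 k^{3} + 5818 k^{2} + 10080 k + 7200} ≠ 0.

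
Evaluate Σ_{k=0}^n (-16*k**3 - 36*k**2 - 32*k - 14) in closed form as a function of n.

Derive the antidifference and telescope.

Compute t_(k+1)/t_k: get (8*k**3 + 42*k**2 + 76*k + 49)/(8*k**3 + 18*k**2 + 16*k + 7).
Take A(k)=1, B(k)=1, C(k)=k**3 + 9*k**2/4 + 2*k + 7/8.
Key eq: (1)·f(k+1) = (1)·f(k) + (k**3 + 9*k**2/4 + 2*k + 7/8).
From deg A=0, deg B=0, deg C=3: d=4.
Coefficient equations give f(k) = k*(2*k**3 + 2*k**2 + k + 2)/8.
Then R = B(k−1)f/C = k*(2*k**3 + 2*k**2 + k + 2)/(8*k**3 + 18*k**2 + 16*k + 7), so s_k = R(k)·t_k = 2*k*(-2*k**3 - 2*k**2 - k - 2).
Δs = -16*k**3 - 36*k**2 - 32*k - 14, as required.
Evaluate: s_(n+1) = -4*n**4 - 20*n**3 - 38*n**2 - 36*n - 14; subtract s_(0) = 0 ⇒ S(n) = -4*n**4 - 20*n**3 - 38*n**2 - 36*n - 14.

S(n) = -4*n**4 - 20*n**3 - 38*n**2 - 36*n - 14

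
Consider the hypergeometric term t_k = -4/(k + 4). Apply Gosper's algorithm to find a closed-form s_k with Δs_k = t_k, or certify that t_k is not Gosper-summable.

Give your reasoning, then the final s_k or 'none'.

t_(k+1)/t_k = (k + 4)/(k + 5).
Gosper form: A/B · C(k+1)/C(k) with A=k + 4, B=k + 5, C=1.
Need (k + 4)·f(k+1) − (k + 4)·f(k) = 1.
Bound: deg f ≤ 0.
Put f(k) = c0: A·f(k+1) − B(k−1)·f(k) − C = -1; need -1 = 0 — inconsistent ⇒ no f, not summable.

none (Gosper's algorithm certifies no s_k)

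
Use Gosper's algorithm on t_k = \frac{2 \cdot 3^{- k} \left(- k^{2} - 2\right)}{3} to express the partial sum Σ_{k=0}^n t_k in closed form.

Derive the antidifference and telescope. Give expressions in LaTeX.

Ratio r(k) = ((k + 1)**2 + 2)/(3*(k**2 + 2)).
Take A(k)=1/3, B(k)=1, C(k)=k**2 + 2.
Set up (1/3)·f(k+1) − (1)·f(k) − (k**2 + 2) = 0.
Bound: deg f ≤ 2.
Solve for f: f(k) = -3*(k**2 + k + 3)/2 (degree 2 ≤ 2).
Get s_k = R·t_k = (k**2 + k + 3)/3**k with R(k) = B(k−1)f(k)/C(k) = -3*(k**2 + k + 3)/(2*(k**2 + 2)).
Δs = 2*(-k**2 - 2)/(3*3**k), as required.
Evaluate: s_(n+1) = 3**(-n - 1)*(n**2 + 3*n + 5); subtract s_(0) = 3 ⇒ S(n) = 3**(-n - 1)*(-3**(n + 2) + n**2 + 3*n + 5).

S(n) = 3^{- n - 1} \left(- 3^{n + 2} + n^{2} + 3 n + 5\right)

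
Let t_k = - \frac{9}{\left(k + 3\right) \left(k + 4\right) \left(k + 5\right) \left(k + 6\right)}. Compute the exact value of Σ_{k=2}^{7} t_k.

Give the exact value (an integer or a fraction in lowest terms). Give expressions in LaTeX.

Σ = -251/20020

Ratio r(k) = (k + 3)/(k + 7).
Factor: A=k + 3; B=k + 7; C=1.
Key eq: (k + 3)·f(k+1) = (k + 6)·f(k) + (1).
deg f ≤ 3 (via 1,1,0).
Coefficient equations give f(k) = k*(k**2 + 12*k + 47)/180.
Get s_k = R·t_k = k*(-k**2 - 12*k - 47)/(20*(k + 3)*(k + 4)*(k + 5)) with R(k) = B(k−1)f(k)/C(k) = k*(k + 6)*(k**2 + 12*k + 47)/180.
Verify: -9/(k**4 + 18*k**3 + 119*k**2 + 342*k + 360) matches t_k.
Telescoping: Σ = s_(8) − s_(2) = -69/1430 − (-1/28) = -251/20020.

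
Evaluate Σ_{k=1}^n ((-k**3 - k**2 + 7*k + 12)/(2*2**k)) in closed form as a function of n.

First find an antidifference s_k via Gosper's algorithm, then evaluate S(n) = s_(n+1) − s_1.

Ratio r(k) = (k**3/2 + 2*k**2 - k - 17/2)/(k**3 + k**2 - 7*k - 12).
Factor: A=1/2; B=1; C=k**3 + k**2 - 7*k - 12.
f must satisfy (1/2)·f(k+1) − (1)·f(k) = k**3 + k**2 - 7*k - 12.
deg f ≤ 3 (via 0,0,3).
A polynomial solution: f(k) = -2*(k**3 + 4*k**2 + 4*k - 3).
Certificate R = B(k−1)f/C = -2*(k**3 + 4*k**2 + 4*k - 3)/(k**3 + k**2 - 7*k - 12) gives s_k = (k**3 + 4*k**2 + 4*k - 3)/2**k.
Verify: (-k**3 - k**2 + 7*k + 12)/(2*2**k) matches t_k.
Evaluate: s_(n+1) = 2**(-n - 1)*(n**3 + 7*n**2 + 15*n + 6); subtract s_(1) = 3 ⇒ S(n) = (-6*2**n + n**3 + 7*n**2 + 15*n + 6)/(2*2**n).

S(n) = (-6*2**n + n**3 + 7*n**2 + 15*n + 6)/(2*2**n)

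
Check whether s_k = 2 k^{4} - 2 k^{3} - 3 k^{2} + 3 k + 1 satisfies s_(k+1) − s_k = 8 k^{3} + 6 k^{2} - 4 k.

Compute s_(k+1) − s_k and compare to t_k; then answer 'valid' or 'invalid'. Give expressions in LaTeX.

s_(k+1) = 2*k**4 + 6*k**3 + 3*k**2 - k + 1
s_(k+1) − s_k = 2*k*(4*k**2 + 3*k - 2)
(s_(k+1) − s_k) − t_k = 0

valid (s_(k+1) − s_k reduces to t_k)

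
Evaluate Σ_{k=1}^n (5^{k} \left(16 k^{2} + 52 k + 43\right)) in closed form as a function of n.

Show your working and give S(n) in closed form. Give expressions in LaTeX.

S(n) = 20 \cdot 5^{n} n^{2} + 55 \cdot 5^{n} n + 45 \cdot 5^{n} - 45

Compute t_(k+1)/t_k: get 5*(16*k**2 + 84*k + 111)/(16*k**2 + 52*k + 43).
So A=5 and B=1, with C=k**2 + 13*k/4 + 43/16.
Solve (5)·f(k+1) − (1)·f(k) = k**2 + 13*k/4 + 43/16.
Bound: deg f ≤ 2.
Match coefficients ⇒ f(k) = (4*k**2 + 3*k + 2)/16.
R(k) = B(k−1)·f(k)/C(k) = (4*k**2 + 3*k + 2)/(16*k**2 + 52*k + 43); s_k = R·t_k = 5**k*(4*k**2 + 3*k + 2).
Δs = 5**k*(16*k**2 + 52*k + 43), as required.
Telescope: S(n) = s_(n+1) − s_(1) = 5**(n + 1)*(4*n**2 + 11*n + 9) − (45) = 20*5**n*n**2 + 55*5**n*n + 45*5**n - 45.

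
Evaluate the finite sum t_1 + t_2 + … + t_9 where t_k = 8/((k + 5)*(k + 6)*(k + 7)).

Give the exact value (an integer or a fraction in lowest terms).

Σ = 11/140

Step 1: r(k) = (k + 5)/(k + 8).
Gosper form: A/B · C(k+1)/C(k) with A=k + 5, B=k + 8, C=1.
Set up (k + 5)·f(k+1) − (k + 7)·f(k) − (1) = 0.
d = 2 from the (1,1,0) case.
Solving with deg f ≤ 2: f(k) = k*(k + 11)/60.
Then R = B(k−1)f/C = k*(k + 7)*(k + 11)/60, so s_k = R(k)·t_k = 2*k*(k + 11)/(15*(k + 5)*(k + 6)).
Check: Δs_k = 8/(k**3 + 18*k**2 + 107*k + 210). ✓
Evaluate s at k=10 and k=1: 7/60 and 4/105; difference 11/140.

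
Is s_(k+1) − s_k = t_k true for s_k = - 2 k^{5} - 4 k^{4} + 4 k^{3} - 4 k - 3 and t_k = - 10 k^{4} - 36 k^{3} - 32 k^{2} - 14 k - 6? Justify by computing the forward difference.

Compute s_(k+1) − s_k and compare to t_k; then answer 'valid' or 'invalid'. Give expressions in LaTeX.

valid (s_(k+1) − s_k reduces to t_k)

s_(k+1) = -4*k - 2*(k + 1)**5 - 4*(k + 1)**4 + 4*(k + 1)**3 - 7
s_(k+1) − s_k = -10*k**4 - 36*k**3 - 32*k**2 - 14*k - 6
(s_(k+1) − s_k) − t_k = 0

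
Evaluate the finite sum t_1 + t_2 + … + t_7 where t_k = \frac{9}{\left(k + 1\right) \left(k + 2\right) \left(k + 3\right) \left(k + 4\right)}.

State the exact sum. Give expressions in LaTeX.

Σ = 161/1320

The ratio is (k + 1)/(k + 5).
So A=k + 1 and B=k + 5, with C=1.
Set up (k + 1)·f(k+1) − (k + 4)·f(k) − (1) = 0.
d = 3 from the (1,1,0) case.
Solve for f: f(k) = k*(k**2 + 6*k + 11)/18 (degree 3 ≤ 3).
So s_k = (B(k−1)f/C)·t_k = (k*(k + 4)*(k**2 + 6*k + 11)/18)·t_k = k*(k**2 + 6*k + 11)/(2*(k + 1)*(k + 2)*(k + 3)).
s_(k+1) − s_k = 9/(k**4 + 10*k**3 + 35*k**2 + 50*k + 24) = t_k.
Sum = s_(8) − s_(1); s_(8) = 82/165, s_(1) = 3/8 ⇒ 161/1320.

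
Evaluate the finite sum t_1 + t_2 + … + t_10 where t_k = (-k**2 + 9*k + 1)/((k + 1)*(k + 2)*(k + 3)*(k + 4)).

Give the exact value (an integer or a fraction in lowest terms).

Compute t_(k+1)/t_k: get (k + 1)*(9*k - (k + 1)**2 + 10)/((k + 5)*(-k**2 + 9*k + 1)).
A = k + 1, B = k + 5, C = k**2 - 9*k - 1.
Solve (k + 1)·f(k+1) − (k + 4)·f(k) = k**2 - 9*k - 1.
From deg A=1, deg B=1, deg C=2: d=3.
Coefficient equations give f(k) = -k*(k**2 + 12*k - 7)/6.
R(k) = B(k−1)·f(k)/C(k) = -k*(k + 4)*(k**2 + 12*k - 7)/(6*(k**2 - 9*k - 1)); s_k = R·t_k = k*(k**2 + 12*k - 7)/(6*(k + 1)*(k + 2)*(k + 3)).
Δs = (-k**2 + 9*k + 1)/(k**4 + 10*k**3 + 35*k**2 + 50*k + 24), as required.
Evaluate s at k=11 and k=1: 451/2184 and 1/24; difference 15/91.

Σ = 15/91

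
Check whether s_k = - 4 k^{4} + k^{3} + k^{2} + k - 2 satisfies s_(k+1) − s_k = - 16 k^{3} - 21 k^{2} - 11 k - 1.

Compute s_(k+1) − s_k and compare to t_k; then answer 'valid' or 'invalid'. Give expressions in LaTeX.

Valid: the claim telescopes to t_k.

s_(k+1) = k - 4*(k + 1)**4 + (k + 1)**3 + (k + 1)**2 - 1
s_(k+1) − s_k = -16*k**3 - 21*k**2 - 11*k - 1
(s_(k+1) − s_k) − t_k = 0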